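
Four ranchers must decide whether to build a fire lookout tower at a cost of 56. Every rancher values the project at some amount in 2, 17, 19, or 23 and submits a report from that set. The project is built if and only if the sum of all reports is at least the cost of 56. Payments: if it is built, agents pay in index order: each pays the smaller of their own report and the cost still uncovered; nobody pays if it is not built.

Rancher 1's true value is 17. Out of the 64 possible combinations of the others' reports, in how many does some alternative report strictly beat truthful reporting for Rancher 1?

23

Others report (17, 17, 23): truth gives 0; report 2 gives 15 > 0. Violating.
Others report (17, 19, 19): truth gives 0; report 2 gives 15 > 0. Violating.
Others report (17, 19, 23): truth gives 0; report 2 gives 15 > 0. Violating.
Others report (17, 23, 17): truth gives 0; report 2 gives 15 > 0. Violating.
Others report (2, 2, 2): truth gives 0; no alternative beats it.
Others report (2, 2, 17): truth gives 0; no alternative beats it.
(Checking all 64 profiles: 23 have a profitable deviation, 41 do not.)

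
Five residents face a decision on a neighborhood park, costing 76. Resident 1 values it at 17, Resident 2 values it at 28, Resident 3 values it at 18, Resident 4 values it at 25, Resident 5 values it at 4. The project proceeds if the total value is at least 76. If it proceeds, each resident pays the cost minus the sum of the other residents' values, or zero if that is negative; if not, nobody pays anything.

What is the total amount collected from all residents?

Total value 92 ≥ cost 76, so it is built.
Resident 1: others sum to 75; max(0, 76 - 75) = 1.
Resident 2: others sum to 64; max(0, 76 - 64) = 12.
Resident 3: others sum to 74; max(0, 76 - 74) = 2.
Resident 4: others sum to 67; max(0, 76 - 67) = 9.
Resident 5: others sum to 88; max(0, 76 - 88) = 0.
Total collected = 1 + 12 + 2 + 9 + 0 = 24.

24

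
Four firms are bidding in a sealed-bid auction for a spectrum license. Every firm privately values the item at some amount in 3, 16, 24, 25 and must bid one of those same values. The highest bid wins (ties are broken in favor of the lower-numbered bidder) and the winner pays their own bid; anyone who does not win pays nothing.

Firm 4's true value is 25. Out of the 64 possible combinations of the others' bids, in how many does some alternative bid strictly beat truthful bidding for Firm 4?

8

Others bid (3, 3, 3): truth gives 0; bid 16 gives 9 > 0. Violating.
Others bid (3, 3, 16): truth gives 0; bid 24 gives 1 > 0. Violating.
Others bid (3, 16, 3): truth gives 0; bid 24 gives 1 > 0. Violating.
Others bid (3, 16, 16): truth gives 0; bid 24 gives 1 > 0. Violating.
Others bid (3, 3, 24): truth gives 0; no alternative beats it.
Others bid (3, 3, 25): truth gives 0; no alternative beats it.
(Checking all 64 profiles: 8 have a profitable deviation, 56 do not.)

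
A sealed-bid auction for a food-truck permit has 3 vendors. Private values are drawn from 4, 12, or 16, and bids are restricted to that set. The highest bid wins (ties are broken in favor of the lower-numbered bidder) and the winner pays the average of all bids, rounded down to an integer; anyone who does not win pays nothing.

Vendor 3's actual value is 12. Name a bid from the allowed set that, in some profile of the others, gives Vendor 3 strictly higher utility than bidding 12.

Suppose Vendor 1 bids 4 and Vendor 2 bids 12.
Bid 12: loses, pays 0, utility 0.
Bid 16: wins, pays 10, utility 12 - 10 = 2.
So bidding 16 beats truth here (2 > 0).

16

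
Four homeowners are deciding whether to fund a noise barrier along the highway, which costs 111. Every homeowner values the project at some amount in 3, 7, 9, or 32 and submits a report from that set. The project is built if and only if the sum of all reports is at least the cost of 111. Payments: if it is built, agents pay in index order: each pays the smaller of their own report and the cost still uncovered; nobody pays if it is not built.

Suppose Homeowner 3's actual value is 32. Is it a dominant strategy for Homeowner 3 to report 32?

Yes

Check each profile of the others' reports and compare truth against every alternative report.
Others report (3, 3, 3): truth gives 0, best alternative gives 0.
Others report (3, 3, 7): truth gives 0, best alternative gives 0.
Others report (3, 3, 9): truth gives 0, best alternative gives 0.
Others report (3, 3, 32): truth gives 0, best alternative gives 0.
Others report (3, 7, 3): truth gives 0, best alternative gives 0.
Others report (3, 7, 7): truth gives 0, best alternative gives 0.
(Remaining 58 profiles checked similarly; truth is weakly best in each.)
In every case the truthful report is at least as good as any alternative, so it is a dominant strategy.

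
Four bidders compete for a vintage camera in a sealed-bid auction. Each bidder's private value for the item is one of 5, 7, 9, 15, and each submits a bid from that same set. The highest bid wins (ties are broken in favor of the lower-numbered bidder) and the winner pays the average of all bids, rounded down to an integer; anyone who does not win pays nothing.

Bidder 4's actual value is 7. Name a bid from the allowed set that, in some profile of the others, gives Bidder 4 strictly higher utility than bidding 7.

9

Suppose Bidder 1 bids 5, Bidder 2 bids 5 and Bidder 3 bids 7.
Bid 7: loses, pays 0, utility 0.
Bid 9: wins, pays 6, utility 7 - 6 = 1.
So bidding 9 beats truth here (1 > 0).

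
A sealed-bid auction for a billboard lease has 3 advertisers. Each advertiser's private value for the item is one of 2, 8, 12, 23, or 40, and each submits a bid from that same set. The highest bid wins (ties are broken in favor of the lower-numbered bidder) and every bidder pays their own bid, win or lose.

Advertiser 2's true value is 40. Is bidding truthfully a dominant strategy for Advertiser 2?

Consider the case where Advertiser 1 bids 2 and Advertiser 3 bids 2.
Truthful bid 40: wins, pays 40, utility 40 - 40 = 0.
Bid 8 instead: wins, pays 8, utility 40 - 8 = 32.
Since 32 > 0, bidding 8 is strictly better here, so truthful bidding is not dominant.

No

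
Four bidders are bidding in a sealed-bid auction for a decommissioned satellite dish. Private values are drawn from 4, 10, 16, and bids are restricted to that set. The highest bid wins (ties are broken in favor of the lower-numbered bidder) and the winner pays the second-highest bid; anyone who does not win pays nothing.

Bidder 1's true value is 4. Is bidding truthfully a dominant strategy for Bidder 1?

Check each profile of the others' bids and compare truth against every alternative bid.
Others bid (4, 4, 10): truth gives 0, best alternative gives -6.
Others bid (4, 10, 4): truth gives 0, best alternative gives -6.
Others bid (4, 10, 10): truth gives 0, best alternative gives -6.
Others bid (10, 4, 4): truth gives 0, best alternative gives -6.
Others bid (10, 4, 10): truth gives 0, best alternative gives -6.
Others bid (10, 10, 4): truth gives 0, best alternative gives -6.
(Remaining 21 profiles checked similarly; truth is weakly best in each.)
In every case the truthful bid is at least as good as any alternative, so it is a dominant strategy.

Yes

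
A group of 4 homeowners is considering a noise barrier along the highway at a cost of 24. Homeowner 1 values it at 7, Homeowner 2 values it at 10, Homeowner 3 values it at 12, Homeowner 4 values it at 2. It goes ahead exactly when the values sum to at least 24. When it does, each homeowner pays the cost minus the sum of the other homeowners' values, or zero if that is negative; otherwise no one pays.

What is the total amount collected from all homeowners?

Total value 31 ≥ cost 24, so it is built.
Homeowner 1: others sum to 24; max(0, 24 - 24) = 0.
Homeowner 2: others sum to 21; max(0, 24 - 21) = 3.
Homeowner 3: others sum to 19; max(0, 24 - 19) = 5.
Homeowner 4: others sum to 29; max(0, 24 - 29) = 0.
Total collected = 0 + 3 + 5 + 0 = 8.

8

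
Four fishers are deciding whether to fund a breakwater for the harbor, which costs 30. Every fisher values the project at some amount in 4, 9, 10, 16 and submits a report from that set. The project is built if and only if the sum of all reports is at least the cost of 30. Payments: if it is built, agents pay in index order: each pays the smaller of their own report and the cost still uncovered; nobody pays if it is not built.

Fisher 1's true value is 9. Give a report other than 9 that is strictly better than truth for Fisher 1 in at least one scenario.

Suppose Fisher 2 reports 4, Fisher 3 reports 9 and Fisher 4 reports 16.
Report 9: project built, pays 9, utility 9 - 9 = 0.
Report 4: project built, pays 4, utility 9 - 4 = 5.
So reporting 4 beats truth here (5 > 0).

4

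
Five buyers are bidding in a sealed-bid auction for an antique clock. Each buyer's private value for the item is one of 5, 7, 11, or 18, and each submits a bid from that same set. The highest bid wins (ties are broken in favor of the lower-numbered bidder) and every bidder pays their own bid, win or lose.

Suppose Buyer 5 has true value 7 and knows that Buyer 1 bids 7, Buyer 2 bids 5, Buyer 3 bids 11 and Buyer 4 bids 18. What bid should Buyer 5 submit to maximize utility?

5

Bid 5: loses but pays 5, utility -5.
Bid 7: loses but pays 7, utility -7.
Bid 11: loses but pays 11, utility -11.
Bid 18: loses but pays 18, utility -18.
The best choice is 5 with utility -5.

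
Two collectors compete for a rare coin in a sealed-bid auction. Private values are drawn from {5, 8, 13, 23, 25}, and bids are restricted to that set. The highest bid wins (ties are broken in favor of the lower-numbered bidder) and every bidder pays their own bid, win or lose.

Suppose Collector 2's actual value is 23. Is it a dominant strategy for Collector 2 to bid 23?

Consider the case where Collector 1 bids 5.
Truthful bid 23: wins, pays 23, utility 23 - 23 = 0.
Bid 8 instead: wins, pays 8, utility 23 - 8 = 15.
Since 15 > 0, bidding 8 is strictly better here, so truthful bidding is not dominant.

No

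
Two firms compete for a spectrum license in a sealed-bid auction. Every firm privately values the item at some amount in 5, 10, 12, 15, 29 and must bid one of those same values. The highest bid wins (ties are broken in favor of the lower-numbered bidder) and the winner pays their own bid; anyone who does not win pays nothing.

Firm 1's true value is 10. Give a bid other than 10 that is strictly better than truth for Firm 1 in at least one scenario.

Suppose Firm 2 bids 5.
Bid 10: wins, pays 10, utility 10 - 10 = 0.
Bid 5: wins, pays 5, utility 10 - 5 = 5.
So bidding 5 beats truth here (5 > 0).

5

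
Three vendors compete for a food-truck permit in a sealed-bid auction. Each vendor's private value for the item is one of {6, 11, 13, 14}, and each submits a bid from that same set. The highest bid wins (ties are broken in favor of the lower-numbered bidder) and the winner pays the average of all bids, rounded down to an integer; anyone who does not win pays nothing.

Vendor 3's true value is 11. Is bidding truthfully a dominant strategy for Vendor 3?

Consider the case where Vendor 1 bids 6 and Vendor 2 bids 11.
Truthful bid 11: loses, pays 0, utility 0.
Bid 13 instead: wins, pays 10, utility 11 - 10 = 1.
Since 1 > 0, bidding 13 is strictly better here, so truthful bidding is not dominant.

No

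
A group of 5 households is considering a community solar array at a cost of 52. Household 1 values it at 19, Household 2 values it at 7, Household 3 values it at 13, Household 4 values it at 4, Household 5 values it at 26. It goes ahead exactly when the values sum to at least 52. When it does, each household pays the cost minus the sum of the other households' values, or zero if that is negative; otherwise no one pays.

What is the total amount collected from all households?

11

Total value 69 ≥ cost 52, so it is built.
Household 1: others sum to 50; max(0, 52 - 50) = 2.
Household 2: others sum to 62; max(0, 52 - 62) = 0.
Household 3: others sum to 56; max(0, 52 - 56) = 0.
Household 4: others sum to 65; max(0, 52 - 65) = 0.
Household 5: others sum to 43; max(0, 52 - 43) = 9.
Total collected = 2 + 0 + 0 + 0 + 9 = 11.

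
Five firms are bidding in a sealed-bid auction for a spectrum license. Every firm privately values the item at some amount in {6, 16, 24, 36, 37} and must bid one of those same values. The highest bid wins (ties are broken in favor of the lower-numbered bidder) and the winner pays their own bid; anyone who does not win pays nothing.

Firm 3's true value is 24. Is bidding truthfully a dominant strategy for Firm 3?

No

Consider the case where Firm 1 bids 6, Firm 2 bids 6, Firm 4 bids 6 and Firm 5 bids 6.
Truthful bid 24: wins, pays 24, utility 24 - 24 = 0.
Bid 16 instead: wins, pays 16, utility 24 - 16 = 8.
Since 8 > 0, bidding 16 is strictly better here, so truthful bidding is not dominant.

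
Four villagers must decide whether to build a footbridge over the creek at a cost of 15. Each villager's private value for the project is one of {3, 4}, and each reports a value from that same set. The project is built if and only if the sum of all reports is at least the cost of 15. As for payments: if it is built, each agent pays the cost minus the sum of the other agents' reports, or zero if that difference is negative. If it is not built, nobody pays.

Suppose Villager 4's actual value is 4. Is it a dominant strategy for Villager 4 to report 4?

Yes

Check each profile of the others' reports and compare truth against every alternative report.
Others report (4, 4, 4): truth gives 1, best alternative gives 1.
Others report (3, 3, 3): truth gives 0, best alternative gives 0.
Others report (3, 3, 4): truth gives 0, best alternative gives 0.
Others report (3, 4, 3): truth gives 0, best alternative gives 0.
Others report (3, 4, 4): truth gives 0, best alternative gives 0.
Others report (4, 3, 3): truth gives 0, best alternative gives 0.
(Remaining 2 profiles checked similarly; truth is weakly best in each.)
In every case the truthful report is at least as good as any alternative, so it is a dominant strategy.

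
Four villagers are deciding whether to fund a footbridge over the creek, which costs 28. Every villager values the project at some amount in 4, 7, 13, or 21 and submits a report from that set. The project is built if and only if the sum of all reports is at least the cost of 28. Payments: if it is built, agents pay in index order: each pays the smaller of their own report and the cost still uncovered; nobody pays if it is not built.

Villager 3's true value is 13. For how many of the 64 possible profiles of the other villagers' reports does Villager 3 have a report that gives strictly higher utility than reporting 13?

Others report (4, 4, 13): truth gives 0; report 7 gives 6 > 0. Violating.
Others report (4, 4, 21): truth gives 0; report 4 gives 9 > 0. Violating.
Others report (4, 7, 13): truth gives 0; report 4 gives 9 > 0. Violating.
Others report (4, 7, 21): truth gives 0; report 4 gives 9 > 0. Violating.
Others report (4, 4, 4): truth gives 0; no alternative beats it.
Others report (4, 4, 7): truth gives 0; no alternative beats it.
(Checking all 64 profiles: 25 have a profitable deviation, 39 do not.)

25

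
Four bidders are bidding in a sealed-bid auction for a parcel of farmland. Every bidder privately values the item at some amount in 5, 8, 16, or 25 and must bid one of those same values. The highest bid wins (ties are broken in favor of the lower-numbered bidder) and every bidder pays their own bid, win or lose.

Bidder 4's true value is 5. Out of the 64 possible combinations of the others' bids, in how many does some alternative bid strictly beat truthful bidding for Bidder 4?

1

Others bid (5, 5, 5): truth gives -5; bid 8 gives -3 > -5. Violating.
Others bid (5, 5, 8): truth gives -5; no alternative beats it.
Others bid (5, 5, 16): truth gives -5; no alternative beats it.
(Checking all 64 profiles: 1 has a profitable deviation, 63 do not.)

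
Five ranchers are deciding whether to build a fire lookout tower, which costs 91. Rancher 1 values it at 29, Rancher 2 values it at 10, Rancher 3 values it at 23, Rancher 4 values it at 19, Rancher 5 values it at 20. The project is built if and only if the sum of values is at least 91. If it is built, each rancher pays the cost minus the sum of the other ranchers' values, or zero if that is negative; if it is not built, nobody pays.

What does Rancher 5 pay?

10

Total value 101 ≥ cost 91, so the project is built.
The other ranchers' values sum to 81.
Cost minus that sum is 91 - 81 = 10.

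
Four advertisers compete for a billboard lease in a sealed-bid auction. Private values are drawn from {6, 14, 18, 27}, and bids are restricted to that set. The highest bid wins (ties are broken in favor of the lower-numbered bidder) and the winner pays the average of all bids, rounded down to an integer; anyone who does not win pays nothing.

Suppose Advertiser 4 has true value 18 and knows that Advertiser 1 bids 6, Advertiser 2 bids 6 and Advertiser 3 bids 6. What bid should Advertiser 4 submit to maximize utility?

Bid 6: loses, pays 0, utility 0.
Bid 14: wins, pays 8, utility 18 - 8 = 10.
Bid 18: wins, pays 9, utility 18 - 9 = 9.
Bid 27: wins, pays 11, utility 18 - 11 = 7.
The best choice is 14 with utility 10.

14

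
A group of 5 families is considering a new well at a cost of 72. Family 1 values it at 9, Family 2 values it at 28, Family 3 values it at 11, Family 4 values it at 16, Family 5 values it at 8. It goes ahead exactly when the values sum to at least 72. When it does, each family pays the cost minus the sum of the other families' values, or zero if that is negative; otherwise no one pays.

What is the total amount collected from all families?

Total value 72 ≥ cost 72, so it is built.
Family 1: others sum to 63; max(0, 72 - 63) = 9.
Family 2: others sum to 44; max(0, 72 - 44) = 28.
Family 3: others sum to 61; max(0, 72 - 61) = 11.
Family 4: others sum to 56; max(0, 72 - 56) = 16.
Family 5: others sum to 64; max(0, 72 - 64) = 8.
Total collected = 9 + 28 + 11 + 16 + 8 = 72.

72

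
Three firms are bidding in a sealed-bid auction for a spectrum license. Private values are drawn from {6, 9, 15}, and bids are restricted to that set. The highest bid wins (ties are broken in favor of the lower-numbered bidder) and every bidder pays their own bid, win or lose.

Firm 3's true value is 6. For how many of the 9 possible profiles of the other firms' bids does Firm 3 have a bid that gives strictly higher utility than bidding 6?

Others bid (6, 6): truth gives -6; bid 9 gives -3 > -6. Violating.
Others bid (6, 9): truth gives -6; no alternative beats it.
Others bid (6, 15): truth gives -6; no alternative beats it.
(Checking all 9 profiles: 1 has a profitable deviation, 8 do not.)

1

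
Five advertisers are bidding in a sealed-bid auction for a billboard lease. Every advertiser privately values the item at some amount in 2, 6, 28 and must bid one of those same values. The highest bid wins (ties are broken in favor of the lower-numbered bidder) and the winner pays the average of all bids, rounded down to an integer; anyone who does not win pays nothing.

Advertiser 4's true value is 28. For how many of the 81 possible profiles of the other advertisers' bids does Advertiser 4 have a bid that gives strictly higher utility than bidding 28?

Others bid (2, 2, 2, 2): truth gives 21; bid 6 gives 26 > 21. Violating.
Others bid (2, 2, 2, 6): truth gives 20; bid 6 gives 25 > 20. Violating.
Others bid (2, 2, 2, 28): truth gives 16; no alternative beats it.
Others bid (2, 2, 6, 2): truth gives 20; no alternative beats it.
(Checking all 81 profiles: 2 have a profitable deviation, 79 do not.)

2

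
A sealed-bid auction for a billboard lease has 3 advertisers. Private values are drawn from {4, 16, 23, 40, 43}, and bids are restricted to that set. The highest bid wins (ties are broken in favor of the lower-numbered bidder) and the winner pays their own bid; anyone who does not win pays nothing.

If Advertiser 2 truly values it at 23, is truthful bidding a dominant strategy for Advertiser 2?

Consider the case where Advertiser 1 bids 4 and Advertiser 3 bids 4.
Truthful bid 23: wins, pays 23, utility 23 - 23 = 0.
Bid 16 instead: wins, pays 16, utility 23 - 16 = 7.
Since 7 > 0, bidding 16 is strictly better here, so truthful bidding is not dominant.

No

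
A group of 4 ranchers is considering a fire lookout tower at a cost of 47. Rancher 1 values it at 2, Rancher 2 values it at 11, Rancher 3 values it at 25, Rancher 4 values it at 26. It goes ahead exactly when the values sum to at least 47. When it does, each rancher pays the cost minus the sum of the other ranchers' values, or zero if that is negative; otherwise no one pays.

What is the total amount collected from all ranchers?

17

Total value 64 ≥ cost 47, so it is built.
Rancher 1: others sum to 62; max(0, 47 - 62) = 0.
Rancher 2: others sum to 53; max(0, 47 - 53) = 0.
Rancher 3: others sum to 39; max(0, 47 - 39) = 8.
Rancher 4: others sum to 38; max(0, 47 - 38) = 9.
Total collected = 0 + 0 + 8 + 9 = 17.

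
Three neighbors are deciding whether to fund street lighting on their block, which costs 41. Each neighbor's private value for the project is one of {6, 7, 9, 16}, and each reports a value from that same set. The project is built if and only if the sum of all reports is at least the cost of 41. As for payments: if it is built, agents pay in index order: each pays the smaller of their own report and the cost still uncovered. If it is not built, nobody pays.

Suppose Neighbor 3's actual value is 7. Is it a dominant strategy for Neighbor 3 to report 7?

Yes

Check each profile of the others' reports and compare truth against every alternative report.
Others report (6, 6): truth gives 0, best alternative gives 0.
Others report (6, 7): truth gives 0, best alternative gives 0.
Others report (6, 9): truth gives 0, best alternative gives 0.
Others report (6, 16): truth gives 0, best alternative gives 0.
Others report (7, 6): truth gives 0, best alternative gives 0.
Others report (7, 7): truth gives 0, best alternative gives 0.
(Remaining 10 profiles checked similarly; truth is weakly best in each.)
In every case the truthful report is at least as good as any alternative, so it is a dominant strategy.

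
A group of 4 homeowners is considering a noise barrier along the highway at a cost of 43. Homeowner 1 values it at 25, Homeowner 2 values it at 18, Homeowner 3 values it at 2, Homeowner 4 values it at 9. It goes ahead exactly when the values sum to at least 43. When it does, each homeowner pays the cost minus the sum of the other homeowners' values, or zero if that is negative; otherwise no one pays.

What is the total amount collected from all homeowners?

21

Total value 54 ≥ cost 43, so it is built.
Homeowner 1: others sum to 29; max(0, 43 - 29) = 14.
Homeowner 2: others sum to 36; max(0, 43 - 36) = 7.
Homeowner 3: others sum to 52; max(0, 43 - 52) = 0.
Homeowner 4: others sum to 45; max(0, 43 - 45) = 0.
Total collected = 14 + 7 + 0 + 0 = 21.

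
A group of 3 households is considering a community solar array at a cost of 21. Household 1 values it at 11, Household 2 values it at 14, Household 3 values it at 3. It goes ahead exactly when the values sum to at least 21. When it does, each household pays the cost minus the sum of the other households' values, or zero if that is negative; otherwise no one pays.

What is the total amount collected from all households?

Total value 28 ≥ cost 21, so it is built.
Household 1: others sum to 17; max(0, 21 - 17) = 4.
Household 2: others sum to 14; max(0, 21 - 14) = 7.
Household 3: others sum to 25; max(0, 21 - 25) = 0.
Total collected = 4 + 7 + 0 = 11.

11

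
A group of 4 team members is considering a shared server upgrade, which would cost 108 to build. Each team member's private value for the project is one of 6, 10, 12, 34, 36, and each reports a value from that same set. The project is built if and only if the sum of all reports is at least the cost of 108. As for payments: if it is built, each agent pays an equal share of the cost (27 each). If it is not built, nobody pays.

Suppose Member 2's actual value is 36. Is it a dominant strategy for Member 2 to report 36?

Yes

Check each profile of the others' reports and compare truth against every alternative report.
Others report (6, 34, 34): truth gives 9, best alternative gives 9.
Others report (6, 34, 36): truth gives 9, best alternative gives 9.
Others report (6, 36, 34): truth gives 9, best alternative gives 9.
Others report (6, 36, 36): truth gives 9, best alternative gives 9.
Others report (10, 34, 34): truth gives 9, best alternative gives 9.
Others report (10, 34, 36): truth gives 9, best alternative gives 9.
(Remaining 119 profiles checked similarly; truth is weakly best in each.)
In every case the truthful report is at least as good as any alternative, so it is a dominant strategy.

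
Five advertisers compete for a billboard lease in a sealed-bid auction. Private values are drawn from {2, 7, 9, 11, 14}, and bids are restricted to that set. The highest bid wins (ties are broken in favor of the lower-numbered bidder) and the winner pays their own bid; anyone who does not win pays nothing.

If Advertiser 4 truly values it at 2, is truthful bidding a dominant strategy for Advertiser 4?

Check each profile of the others' bids and compare truth against every alternative bid.
Others bid (2, 2, 2, 2): truth gives 0, best alternative gives -5.
Others bid (2, 2, 2, 7): truth gives 0, best alternative gives -5.
Others bid (2, 2, 2, 9): truth gives 0, best alternative gives 0.
Others bid (2, 2, 2, 11): truth gives 0, best alternative gives 0.
Others bid (2, 2, 2, 14): truth gives 0, best alternative gives 0.
Others bid (2, 2, 7, 2): truth gives 0, best alternative gives 0.
(Remaining 619 profiles checked similarly; truth is weakly best in each.)
In every case the truthful bid is at least as good as any alternative, so it is a dominant strategy.

Yes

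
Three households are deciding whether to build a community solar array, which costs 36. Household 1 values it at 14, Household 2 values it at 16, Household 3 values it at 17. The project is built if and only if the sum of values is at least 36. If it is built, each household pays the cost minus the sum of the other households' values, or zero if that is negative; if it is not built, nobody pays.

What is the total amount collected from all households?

14

Total value 47 ≥ cost 36, so it is built.
Household 1: others sum to 33; max(0, 36 - 33) = 3.
Household 2: others sum to 31; max(0, 36 - 31) = 5.
Household 3: others sum to 30; max(0, 36 - 30) = 6.
Total collected = 3 + 5 + 6 = 14.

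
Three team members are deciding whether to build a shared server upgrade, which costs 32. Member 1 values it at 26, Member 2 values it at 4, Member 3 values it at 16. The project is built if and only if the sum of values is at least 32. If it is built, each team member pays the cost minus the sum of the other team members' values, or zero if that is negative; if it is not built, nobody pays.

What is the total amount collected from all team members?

Total value 46 ≥ cost 32, so it is built.
Member 1: others sum to 20; max(0, 32 - 20) = 12.
Member 2: others sum to 42; max(0, 32 - 42) = 0.
Member 3: others sum to 30; max(0, 32 - 30) = 2.
Total collected = 12 + 0 + 2 = 14.

14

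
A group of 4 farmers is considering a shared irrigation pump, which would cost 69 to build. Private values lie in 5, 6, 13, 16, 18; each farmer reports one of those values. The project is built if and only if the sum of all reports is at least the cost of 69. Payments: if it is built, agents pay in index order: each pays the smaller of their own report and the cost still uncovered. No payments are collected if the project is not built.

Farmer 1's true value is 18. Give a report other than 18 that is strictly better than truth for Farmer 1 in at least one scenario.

16

Suppose Farmer 2 reports 18, Farmer 3 reports 18 and Farmer 4 reports 18.
Report 18: project built, pays 18, utility 18 - 18 = 0.
Report 16: project built, pays 16, utility 18 - 16 = 2.
So reporting 16 beats truth here (2 > 0).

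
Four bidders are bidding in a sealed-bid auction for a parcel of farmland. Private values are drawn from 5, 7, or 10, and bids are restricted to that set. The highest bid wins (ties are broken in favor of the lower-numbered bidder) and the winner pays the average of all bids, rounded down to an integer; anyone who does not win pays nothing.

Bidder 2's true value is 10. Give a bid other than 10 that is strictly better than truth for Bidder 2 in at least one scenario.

7

Suppose Bidder 1 bids 5, Bidder 3 bids 5 and Bidder 4 bids 5.
Bid 10: wins, pays 6, utility 10 - 6 = 4.
Bid 7: wins, pays 5, utility 10 - 5 = 5.
So bidding 7 beats truth here (5 > 4).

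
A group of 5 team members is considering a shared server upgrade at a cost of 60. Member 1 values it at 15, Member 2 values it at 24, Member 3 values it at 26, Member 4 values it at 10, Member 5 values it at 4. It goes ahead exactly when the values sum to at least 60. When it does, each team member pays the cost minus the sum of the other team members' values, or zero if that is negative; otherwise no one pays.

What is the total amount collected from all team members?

Total value 79 ≥ cost 60, so it is built.
Member 1: others sum to 64; max(0, 60 - 64) = 0.
Member 2: others sum to 55; max(0, 60 - 55) = 5.
Member 3: others sum to 53; max(0, 60 - 53) = 7.
Member 4: others sum to 69; max(0, 60 - 69) = 0.
Member 5: others sum to 75; max(0, 60 - 75) = 0.
Total collected = 0 + 5 + 7 + 0 + 0 = 12.

12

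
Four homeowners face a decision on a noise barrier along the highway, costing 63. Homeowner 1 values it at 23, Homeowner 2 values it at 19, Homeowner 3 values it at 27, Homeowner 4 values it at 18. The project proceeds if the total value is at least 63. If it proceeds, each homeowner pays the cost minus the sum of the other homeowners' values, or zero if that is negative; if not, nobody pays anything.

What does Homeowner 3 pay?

Total value 87 ≥ cost 63, so the project is built.
The other homeowners' values sum to 60.
Cost minus that sum is 63 - 60 = 3.

3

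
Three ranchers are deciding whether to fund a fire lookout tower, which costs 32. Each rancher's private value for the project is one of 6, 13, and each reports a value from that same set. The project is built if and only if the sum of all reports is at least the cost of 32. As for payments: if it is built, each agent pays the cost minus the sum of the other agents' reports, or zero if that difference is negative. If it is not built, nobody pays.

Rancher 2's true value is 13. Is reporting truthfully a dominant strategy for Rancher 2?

Yes

Check each profile of the others' reports and compare truth against every alternative report.
Others report (13, 13): truth gives 7, best alternative gives 7.
Others report (6, 6): truth gives 0, best alternative gives 0.
Others report (6, 13): truth gives 0, best alternative gives 0.
Others report (13, 6): truth gives 0, best alternative gives 0.
In every case the truthful report is at least as good as any alternative, so it is a dominant strategy.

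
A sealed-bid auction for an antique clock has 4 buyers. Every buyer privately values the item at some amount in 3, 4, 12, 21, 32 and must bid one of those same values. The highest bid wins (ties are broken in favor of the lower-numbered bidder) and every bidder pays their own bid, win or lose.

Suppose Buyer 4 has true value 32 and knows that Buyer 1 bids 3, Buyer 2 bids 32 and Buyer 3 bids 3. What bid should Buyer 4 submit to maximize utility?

3

Bid 3: loses but pays 3, utility -3.
Bid 4: loses but pays 4, utility -4.
Bid 12: loses but pays 12, utility -12.
Bid 21: loses but pays 21, utility -21.
Bid 32: loses but pays 32, utility -32.
The best choice is 3 with utility -3.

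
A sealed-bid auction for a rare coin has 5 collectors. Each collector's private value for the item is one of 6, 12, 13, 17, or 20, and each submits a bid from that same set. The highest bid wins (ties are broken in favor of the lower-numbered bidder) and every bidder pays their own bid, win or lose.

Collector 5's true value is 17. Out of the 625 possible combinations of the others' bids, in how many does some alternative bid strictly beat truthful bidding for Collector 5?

560

Others bid (6, 6, 6, 6): truth gives 0; bid 12 gives 5 > 0. Violating.
Others bid (6, 6, 6, 12): truth gives 0; bid 13 gives 4 > 0. Violating.
Others bid (6, 6, 6, 17): truth gives -17; bid 20 gives -3 > -17. Violating.
Others bid (6, 6, 6, 20): truth gives -17; bid 6 gives -6 > -17. Violating.
Others bid (6, 6, 6, 13): truth gives 0; no alternative beats it.
Others bid (6, 6, 12, 13): truth gives 0; no alternative beats it.
(Checking all 625 profiles: 560 have a profitable deviation, 65 do not.)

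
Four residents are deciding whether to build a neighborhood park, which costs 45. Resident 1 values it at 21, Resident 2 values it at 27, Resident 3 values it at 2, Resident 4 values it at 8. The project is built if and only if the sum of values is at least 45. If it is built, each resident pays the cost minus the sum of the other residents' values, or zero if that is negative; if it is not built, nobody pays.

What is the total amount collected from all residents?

22

Total value 58 ≥ cost 45, so it is built.
Resident 1: others sum to 37; max(0, 45 - 37) = 8.
Resident 2: others sum to 31; max(0, 45 - 31) = 14.
Resident 3: others sum to 56; max(0, 45 - 56) = 0.
Resident 4: others sum to 50; max(0, 45 - 50) = 0.
Total collected = 8 + 14 + 0 + 0 = 22.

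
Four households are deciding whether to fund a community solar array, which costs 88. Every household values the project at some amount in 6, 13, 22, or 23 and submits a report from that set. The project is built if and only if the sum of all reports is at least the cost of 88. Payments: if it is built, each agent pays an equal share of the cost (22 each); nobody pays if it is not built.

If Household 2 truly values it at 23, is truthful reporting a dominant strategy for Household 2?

Check each profile of the others' reports and compare truth against every alternative report.
Others report (22, 22, 22): truth gives 1, best alternative gives 1.
Others report (22, 22, 23): truth gives 1, best alternative gives 1.
Others report (22, 23, 22): truth gives 1, best alternative gives 1.
Others report (22, 23, 23): truth gives 1, best alternative gives 1.
Others report (23, 22, 22): truth gives 1, best alternative gives 1.
Others report (23, 22, 23): truth gives 1, best alternative gives 1.
(Remaining 58 profiles checked similarly; truth is weakly best in each.)
In every case the truthful report is at least as good as any alternative, so it is a dominant strategy.

Yes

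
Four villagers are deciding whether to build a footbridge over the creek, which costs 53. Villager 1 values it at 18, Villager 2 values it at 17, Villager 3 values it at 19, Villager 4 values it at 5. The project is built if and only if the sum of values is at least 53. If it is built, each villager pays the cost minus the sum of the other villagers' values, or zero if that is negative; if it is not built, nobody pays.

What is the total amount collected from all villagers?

36

Total value 59 ≥ cost 53, so it is built.
Villager 1: others sum to 41; max(0, 53 - 41) = 12.
Villager 2: others sum to 42; max(0, 53 - 42) = 11.
Villager 3: others sum to 40; max(0, 53 - 40) = 13.
Villager 4: others sum to 54; max(0, 53 - 54) = 0.
Total collected = 12 + 11 + 13 + 0 = 36.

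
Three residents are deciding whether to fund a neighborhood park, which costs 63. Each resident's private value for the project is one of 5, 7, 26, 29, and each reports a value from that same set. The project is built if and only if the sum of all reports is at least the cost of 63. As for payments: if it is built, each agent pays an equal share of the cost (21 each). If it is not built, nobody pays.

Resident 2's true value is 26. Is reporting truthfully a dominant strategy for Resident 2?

No

Consider the case where Resident 1 reports 5 and Resident 3 reports 29.
Truthful report 26: project not built, utility 0.
Report 29 instead: project built, pays 21, utility 26 - 21 = 5.
Since 5 > 0, reporting 29 is strictly better here, so truthful reporting is not dominant.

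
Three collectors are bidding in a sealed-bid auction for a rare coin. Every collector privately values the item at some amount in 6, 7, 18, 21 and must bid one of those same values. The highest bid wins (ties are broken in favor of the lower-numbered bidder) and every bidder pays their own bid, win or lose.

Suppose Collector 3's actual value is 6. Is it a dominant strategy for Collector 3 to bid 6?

No

Consider the case where Collector 1 bids 6 and Collector 2 bids 6.
Truthful bid 6: loses but pays 6, utility -6.
Bid 7 instead: wins, pays 7, utility 6 - 7 = -1.
Since -1 > -6, bidding 7 is strictly better here, so truthful bidding is not dominant.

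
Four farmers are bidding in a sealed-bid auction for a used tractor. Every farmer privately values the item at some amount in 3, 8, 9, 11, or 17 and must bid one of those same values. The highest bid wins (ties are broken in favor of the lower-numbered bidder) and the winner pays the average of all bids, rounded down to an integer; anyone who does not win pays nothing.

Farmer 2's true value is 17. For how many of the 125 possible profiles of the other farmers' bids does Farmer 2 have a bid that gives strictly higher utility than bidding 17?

Others bid (3, 3, 3): truth gives 11; bid 8 gives 13 > 11. Violating.
Others bid (3, 3, 8): truth gives 10; bid 8 gives 12 > 10. Violating.
Others bid (3, 3, 9): truth gives 9; bid 9 gives 11 > 9. Violating.
Others bid (3, 3, 11): truth gives 9; bid 11 gives 10 > 9. Violating.
Others bid (3, 3, 17): truth gives 7; no alternative beats it.
Others bid (3, 8, 17): truth gives 6; no alternative beats it.
(Checking all 125 profiles: 48 have a profitable deviation, 77 do not.)

48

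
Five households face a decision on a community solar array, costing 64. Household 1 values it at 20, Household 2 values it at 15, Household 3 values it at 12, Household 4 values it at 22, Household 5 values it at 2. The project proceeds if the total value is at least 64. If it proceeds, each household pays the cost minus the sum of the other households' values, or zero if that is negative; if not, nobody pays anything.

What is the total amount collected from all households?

41

Total value 71 ≥ cost 64, so it is built.
Household 1: others sum to 51; max(0, 64 - 51) = 13.
Household 2: others sum to 56; max(0, 64 - 56) = 8.
Household 3: others sum to 59; max(0, 64 - 59) = 5.
Household 4: others sum to 49; max(0, 64 - 49) = 15.
Household 5: others sum to 69; max(0, 64 - 69) = 0.
Total collected = 13 + 8 + 5 + 15 + 0 = 41.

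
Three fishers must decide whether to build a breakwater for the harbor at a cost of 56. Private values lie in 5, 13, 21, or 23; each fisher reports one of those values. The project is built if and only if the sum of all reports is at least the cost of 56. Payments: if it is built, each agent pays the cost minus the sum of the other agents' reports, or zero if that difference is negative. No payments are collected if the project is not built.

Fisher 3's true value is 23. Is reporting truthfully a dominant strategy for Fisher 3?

Yes

Check each profile of the others' reports and compare truth against every alternative report.
Others report (13, 21): truth gives 1, best alternative gives 0.
Others report (21, 13): truth gives 1, best alternative gives 0.
Others report (23, 23): truth gives 13, best alternative gives 13.
Others report (21, 23): truth gives 11, best alternative gives 11.
Others report (23, 21): truth gives 11, best alternative gives 11.
Others report (21, 21): truth gives 9, best alternative gives 9.
(Remaining 10 profiles checked similarly; truth is weakly best in each.)
In every case the truthful report is at least as good as any alternative, so it is a dominant strategy.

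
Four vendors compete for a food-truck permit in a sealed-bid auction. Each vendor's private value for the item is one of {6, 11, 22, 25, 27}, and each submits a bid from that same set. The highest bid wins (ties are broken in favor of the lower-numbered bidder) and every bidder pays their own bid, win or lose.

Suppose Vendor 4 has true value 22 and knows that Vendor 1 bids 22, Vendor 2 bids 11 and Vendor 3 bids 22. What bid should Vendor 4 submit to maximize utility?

25

Bid 6: loses but pays 6, utility -6.
Bid 11: loses but pays 11, utility -11.
Bid 22: loses but pays 22, utility -22.
Bid 25: wins, pays 25, utility 22 - 25 = -3.
Bid 27: wins, pays 27, utility 22 - 27 = -5.
The best choice is 25 with utility -3.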